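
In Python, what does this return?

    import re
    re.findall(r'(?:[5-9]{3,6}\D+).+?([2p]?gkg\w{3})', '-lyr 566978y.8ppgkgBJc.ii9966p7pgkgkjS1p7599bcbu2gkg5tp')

Pattern: 3 to 6 of a character in [5-9], then one or more of a non-digit (non-capturing group); then one or more of any character (lazy); then optionally one of [2p], then the literal 'gkg', then exactly 3 of a word character (captured).
With a single group, `findall` returns only what that group captured — 3 items.

['pgkgBJc', 'pgkgkjS', 'gkg5tp']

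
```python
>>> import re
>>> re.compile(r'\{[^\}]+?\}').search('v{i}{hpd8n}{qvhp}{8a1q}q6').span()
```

(1, 4)

The match spans [1:4] → '{i}'.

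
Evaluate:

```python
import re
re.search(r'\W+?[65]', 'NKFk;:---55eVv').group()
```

';:---5'

Pattern: one or more of a non-word character (lazy); then one of [65].
The match spans [4:10] → ';:---5'.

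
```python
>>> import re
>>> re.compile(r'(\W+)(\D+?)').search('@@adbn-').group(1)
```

This matches one or more of a non-word character (captured); then one or more of a non-digit (lazy) (captured).
Because the quantifier is non-greedy, it stops expanding at the earliest point where the rest of the pattern can succeed.
Unlike `match`, `search` isn't anchored — it looks for the pattern anywhere in the string.
The match spans [0:3] → '@@a'.
Captured: group 1 = '@@', group 2 = 'a'.

'@@'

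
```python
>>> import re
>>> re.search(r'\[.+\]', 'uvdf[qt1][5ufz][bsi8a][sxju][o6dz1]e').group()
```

'[qt1][5ufz][bsi8a][sxju][o6dz1]'

The match spans [4:35] → '[qt1][5ufz][bsi8a][sxju][o6dz1]'.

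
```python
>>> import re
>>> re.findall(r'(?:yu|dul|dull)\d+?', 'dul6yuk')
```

['dul6']

Since nothing is captured, `findall` lists the 1 matched substring directly.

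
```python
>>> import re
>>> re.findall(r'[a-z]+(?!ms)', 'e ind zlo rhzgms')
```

The negative lookahead/lookbehind blocks any match where the forbidden context is present.
Walking the string: at [0:1] → 'e'; at [2:5] → 'ind'; at [6:9] → 'zlo'; at [10:16] → 'rhzgms'.
Since nothing is captured, `findall` lists the 4 matched substrings directly.

['e', 'ind', 'zlo', 'rhzgms']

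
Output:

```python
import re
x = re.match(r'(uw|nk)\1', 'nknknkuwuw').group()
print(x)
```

nknk

A backreference is literal: `\1` must see the identical characters the first group matched.
`re.match` only tries the pattern at the start of the string.
The match spans [0:4] → 'nknk'.
Captured: group 1 = 'nk'.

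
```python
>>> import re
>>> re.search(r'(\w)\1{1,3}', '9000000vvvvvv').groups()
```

`\1` is not a pattern — it's the concrete string captured by group 1, re-applied verbatim.
`re.search` tries every starting position until one works.
The match spans [1:5] → '0000'.
Captured: group 1 = '0'.

('0',)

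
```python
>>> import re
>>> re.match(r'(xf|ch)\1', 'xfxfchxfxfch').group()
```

The backreference `\1` re-matches whatever the first group consumed, character for character.
`re.match` won't scan ahead — the pattern has to work from the very first character.
The match spans [0:4] → 'xfxf'.
Captured: group 1 = 'xf'.

'xfxf'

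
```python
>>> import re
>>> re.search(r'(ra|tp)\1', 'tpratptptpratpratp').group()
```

After group 1 captures some text, `\1` only succeeds where that same text appears again.
`re.search` tries every starting position until one works.
The match spans [4:8] → 'tptp'.
Captured: group 1 = 'tp'.

'tptp'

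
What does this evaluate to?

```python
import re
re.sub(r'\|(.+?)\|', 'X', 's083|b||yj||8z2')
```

's083XX|8z2'

Lazy quantifiers expand one character at a time until the remainder of the pattern can match.
Matches: at [4:7] → '|b|'; at [7:11] → '|yj|'.
Each match is replaced by 'X'.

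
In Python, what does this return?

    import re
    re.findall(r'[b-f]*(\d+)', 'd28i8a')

['28', '8']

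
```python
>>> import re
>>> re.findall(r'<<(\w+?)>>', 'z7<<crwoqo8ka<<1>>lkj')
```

With a single group, `findall` returns only what that group captured — 1 item.

['1']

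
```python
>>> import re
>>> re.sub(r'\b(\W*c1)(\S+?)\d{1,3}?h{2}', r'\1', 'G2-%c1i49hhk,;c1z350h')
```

'G2-%c1k,;c1z350h'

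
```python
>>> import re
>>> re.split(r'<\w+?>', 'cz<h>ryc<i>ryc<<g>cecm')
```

Matches to split on: at [2:5] → '<h>'; at [8:11] → '<i>'; at [15:18] → '<g>'.
`split` removes every match and returns the 4 fragments in between.

['cz', 'ryc', 'ryc<', 'cecm']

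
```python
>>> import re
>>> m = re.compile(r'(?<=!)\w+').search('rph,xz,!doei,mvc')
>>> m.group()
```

Lookahead/lookbehind check context without consuming it, so the matched span excludes the asserted characters.
The match spans [8:12] → 'doei'.

'doei'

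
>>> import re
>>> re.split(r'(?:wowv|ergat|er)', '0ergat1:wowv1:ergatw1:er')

['0', '1:', '1:', 'w1:', '']

Branches in `(...|...)` are attempted left-to-right; the first branch that allows the whole pattern to succeed is taken.
Matches to split on: at [1:6] → 'ergat'; at [8:12] → 'wowv'; at [14:19] → 'ergat'; at [22:24] → 'er'.
Splitting on the pattern gives 5 pieces.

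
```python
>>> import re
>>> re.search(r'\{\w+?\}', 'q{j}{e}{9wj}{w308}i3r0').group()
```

'{j}'

`re.search` tries every starting position until one works.
The match spans [1:4] → '{j}'.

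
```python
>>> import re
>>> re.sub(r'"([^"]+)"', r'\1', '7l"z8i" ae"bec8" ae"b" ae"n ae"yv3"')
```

'7lz8i aebec8 aeb aen aeyv3"'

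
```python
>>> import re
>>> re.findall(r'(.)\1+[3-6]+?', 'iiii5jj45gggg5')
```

The backreference `\1` re-matches whatever the first group consumed, character for character.
Scanning left to right: at [0:5] match 'iiii5', group 1 = 'i'; at [5:8] match 'jj4', group 1 = 'j'; at [9:14] match 'gggg5', group 1 = 'g'.
One capturing group, so `findall` returns just the captured substring from each match — 3 in all.

['i', 'j', 'g']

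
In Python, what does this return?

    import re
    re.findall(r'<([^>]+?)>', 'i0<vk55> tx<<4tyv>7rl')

Because there's exactly one group, `findall` drops the full match and keeps group 1 from each hit.

['vk55', '<4tyv']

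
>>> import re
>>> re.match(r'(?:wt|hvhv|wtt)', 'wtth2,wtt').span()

(0, 2)

`re.match` won't scan ahead — the pattern has to work from the very first character.
The match spans [0:2] → 'wt'.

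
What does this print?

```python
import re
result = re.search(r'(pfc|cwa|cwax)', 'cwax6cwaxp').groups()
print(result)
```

('cwa',)

The match spans [0:3] → 'cwa'.
Captured: group 1 = 'cwa'.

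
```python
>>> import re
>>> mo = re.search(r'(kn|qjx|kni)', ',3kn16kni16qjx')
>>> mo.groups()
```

Unlike `match`, `search` isn't anchored — it looks for the pattern anywhere in the string.
The match spans [2:4] → 'kn'.
Captured: group 1 = 'kn'.

('kn',)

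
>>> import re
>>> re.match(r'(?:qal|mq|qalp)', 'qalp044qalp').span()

(0, 3)

The regex engine tests alternatives in the order written; an earlier branch that matches wins even if a later one would match more.
`re.match` only tries the pattern at the start of the string.
The match spans [0:3] → 'qal'.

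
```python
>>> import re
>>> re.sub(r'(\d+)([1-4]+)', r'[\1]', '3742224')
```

'[374222]'

This matches one or more of a digit (captured); then one or more of a character in [1-4] (captured).
Matches: at [0:7] → '3742224'.
The replacement refers to a captured group, so each match is rewritten using its own captured text.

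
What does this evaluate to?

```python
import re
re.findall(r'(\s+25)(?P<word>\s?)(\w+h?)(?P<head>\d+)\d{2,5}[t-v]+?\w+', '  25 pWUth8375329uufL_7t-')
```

[('  25', ' ', 'pWUth8375', '3')]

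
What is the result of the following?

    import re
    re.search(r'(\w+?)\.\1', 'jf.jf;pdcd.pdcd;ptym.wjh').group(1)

`\1` is not a pattern — it's the concrete string captured by group 1, re-applied verbatim.
Unlike `match`, `search` isn't anchored — it looks for the pattern anywhere in the string.
The match spans [0:5] → 'jf.jf'.
Captured: group 1 = 'jf'.

'jf'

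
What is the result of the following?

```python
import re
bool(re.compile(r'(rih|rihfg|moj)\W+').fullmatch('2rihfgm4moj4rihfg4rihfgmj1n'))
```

False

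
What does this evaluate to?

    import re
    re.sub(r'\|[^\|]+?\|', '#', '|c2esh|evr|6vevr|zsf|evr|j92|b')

'#evr#zsf#j92|b'

Matches: at [0:7] → '|c2esh|'; at [10:17] → '|6vevr|'; at [20:25] → '|evr|'.
Each match is replaced by '#'.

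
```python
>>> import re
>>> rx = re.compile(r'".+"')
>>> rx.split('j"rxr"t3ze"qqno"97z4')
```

['j', '97z4']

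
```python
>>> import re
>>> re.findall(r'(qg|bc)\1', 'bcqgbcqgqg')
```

['qg']

`\1` is not a pattern — it's the concrete string captured by group 1, re-applied verbatim.
`findall` collects group 1 from the one match (1 total).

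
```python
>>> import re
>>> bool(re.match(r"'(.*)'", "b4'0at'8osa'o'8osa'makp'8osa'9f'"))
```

False

`re.match` only tries the pattern at the start of the string.
Here the pattern fails at index 0, so the call returns None, and `bool(None)` is False.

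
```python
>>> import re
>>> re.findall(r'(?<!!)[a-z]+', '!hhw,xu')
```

['hw', 'xu']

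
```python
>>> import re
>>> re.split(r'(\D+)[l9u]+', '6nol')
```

['6', 'no', '']

This matches one or more of a non-digit (captured); then one or more of one of [l9u].
Matches to split on: at [1:4] → 'nol'.
The group in the pattern means `split` returns the separators' captures alongside the pieces.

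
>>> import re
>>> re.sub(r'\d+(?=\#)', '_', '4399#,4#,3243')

The positive lookaround only admits positions where the adjacent text matches; those characters stay outside the span.
Matches: at [0:4] → '4399'; at [6:7] → '4'.
`sub` substitutes '_' at each match site.

'_#,_#,3243'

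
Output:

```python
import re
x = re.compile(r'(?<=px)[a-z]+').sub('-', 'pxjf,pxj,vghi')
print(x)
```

Lookahead/lookbehind check context without consuming it, so the matched span excludes the asserted characters.
Every occurrence is swapped for '-'.

px-,px-,vghi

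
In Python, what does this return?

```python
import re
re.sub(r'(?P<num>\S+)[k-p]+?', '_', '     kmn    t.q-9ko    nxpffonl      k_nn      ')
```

This matches one or more of a non-whitespace character (captured as 'num'); then one or more of a character in [k-p] (lazy).
Matches: at [5:8] → 'kmn'; at [12:19] → 't.q-9ko'; at [23:31] → 'nxpffonl'; at [37:41] → 'k_nn'.
`sub` substitutes '_' at each match site.

'     _    _    _      _      '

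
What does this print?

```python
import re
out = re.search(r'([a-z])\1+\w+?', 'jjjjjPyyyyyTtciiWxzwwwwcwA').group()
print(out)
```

jjjjjP

After group 1 captures some text, `\1` only succeeds where that same text appears again.
`search` walks the string left to right and returns the first match it finds.
The match spans [0:6] → 'jjjjjP'.
Captured: group 1 = 'j'.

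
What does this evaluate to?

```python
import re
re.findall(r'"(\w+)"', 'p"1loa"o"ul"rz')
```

['1loa', 'ul']

`findall` collects group 1 from each match (2 total).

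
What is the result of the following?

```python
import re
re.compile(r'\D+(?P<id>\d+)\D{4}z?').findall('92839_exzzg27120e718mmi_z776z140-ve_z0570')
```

['718', '140']

This matches one or more of a non-digit; then one or more of a digit (captured as 'id'); then exactly 4 of a non-digit, then optionally a literal 'z'.
Because there's exactly one group, `findall` drops the full match and keeps group 1 from each hit.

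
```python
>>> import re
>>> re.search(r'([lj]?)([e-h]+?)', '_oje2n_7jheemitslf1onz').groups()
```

('j', 'e')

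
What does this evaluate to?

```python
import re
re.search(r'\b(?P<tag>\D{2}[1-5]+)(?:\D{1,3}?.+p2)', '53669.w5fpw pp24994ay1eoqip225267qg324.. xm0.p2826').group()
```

The pattern matches a word boundary (`\b`, zero-width); then exactly 2 of a non-digit, then one or more of a character in [1-5] (captured as 'tag'); then 1 to 3 of a non-digit (lazy), then one or more of any character, then the literal 'p2' (non-capturing group).
`re.search` scans for the first position where the pattern succeeds.
The match spans [5:47] → '.w5fpw pp24994ay1eoqip225267qg324.. xm0.p2'.
Captured: group 1 = '.w5'.

'.w5fpw pp24994ay1eoqip225267qg324.. xm0.p2'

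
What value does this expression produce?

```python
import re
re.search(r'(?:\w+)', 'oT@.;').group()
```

The match spans [0:2] → 'oT'.

'oT'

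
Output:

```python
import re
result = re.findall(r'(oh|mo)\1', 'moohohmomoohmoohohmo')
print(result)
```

['oh', 'mo', 'oh']

A backreference is literal: `\1` must see the identical characters the first group matched.
Matches: at [2:6] match 'ohoh', group 1 = 'oh'; at [6:10] match 'momo', group 1 = 'mo'; at [14:18] match 'ohoh', group 1 = 'oh'.
`findall` collects group 1 from each match (3 total).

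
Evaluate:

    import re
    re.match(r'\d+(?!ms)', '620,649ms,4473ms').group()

'620'

The negative lookaround is zero-width — it rules out positions where the adjacent text would match, without consuming anything.
`re.match` only tries the pattern at the start of the string.
The match spans [0:3] → '620'.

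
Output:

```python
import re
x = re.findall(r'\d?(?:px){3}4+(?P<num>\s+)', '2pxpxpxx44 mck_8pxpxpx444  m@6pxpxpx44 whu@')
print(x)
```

['  ', ' ']

This matches optionally a digit, then the literal 'px' repeated 3 times, then one or more of a literal '4'; then one or more of whitespace (captured as 'num').
One capturing group, so `findall` returns just the captured substring from each match — 2 in all.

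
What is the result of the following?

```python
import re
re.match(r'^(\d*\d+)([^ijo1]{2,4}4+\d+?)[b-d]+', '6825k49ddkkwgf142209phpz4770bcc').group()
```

'6825k49dd'

`re.match` only tries the pattern at the start of the string.
The match spans [0:9] → '6825k49dd'.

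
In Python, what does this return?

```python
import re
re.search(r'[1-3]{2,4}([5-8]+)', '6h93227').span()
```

(3, 7)

This matches 2 to 4 of a character in [1-3]; then one or more of a character in [5-8] (captured).
Unlike `match`, `search` isn't anchored — it looks for the pattern anywhere in the string.
The match spans [3:7] → '3227'.
Captured: group 1 = '7'.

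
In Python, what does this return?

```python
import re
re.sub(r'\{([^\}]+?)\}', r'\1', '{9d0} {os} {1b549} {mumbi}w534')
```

'9d0 os 1b549 mumbiw534'

Matches: at [0:5] → '{9d0}'; at [6:10] → '{os}'; at [11:18] → '{1b549}'; at [19:26] → '{mumbi}'.
`\1` in the replacement pulls in group 1's text for each match.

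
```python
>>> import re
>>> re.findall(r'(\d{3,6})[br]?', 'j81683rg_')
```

Pattern: 3 to 6 of a digit (captured); then optionally one of [br].
With a single group, `findall` returns only what that group captured — 1 item.

['81683']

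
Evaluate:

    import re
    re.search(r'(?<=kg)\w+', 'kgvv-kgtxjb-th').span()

Lookahead/lookbehind check context without consuming it, so the matched span excludes the asserted characters.
The match spans [2:4] → 'vv'.

(2, 4)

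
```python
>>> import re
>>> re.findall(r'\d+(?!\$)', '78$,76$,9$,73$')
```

['7', '7', '7']

The negative lookaround is zero-width — it rules out positions where the adjacent text would match, without consuming anything.
Since nothing is captured, `findall` lists the 3 matched substrings directly.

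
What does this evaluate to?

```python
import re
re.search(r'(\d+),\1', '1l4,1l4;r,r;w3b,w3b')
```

`\1` has to match the exact text group 1 already captured.
Here the pattern never matches, so the call returns None.

None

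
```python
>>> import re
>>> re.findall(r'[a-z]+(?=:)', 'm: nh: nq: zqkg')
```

The `(?=…)`/`(?<=…)` assertion just peeks at neighbouring text; it doesn't advance the match position.
Matches: at [0:1] → 'm'; at [3:5] → 'nh'; at [7:9] → 'nq'.
`findall` yields the raw match text (3 of them) because the pattern has no groups.

['m', 'nh', 'nq']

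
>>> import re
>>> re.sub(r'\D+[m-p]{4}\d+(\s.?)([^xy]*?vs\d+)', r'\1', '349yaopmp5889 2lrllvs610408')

'349 2'

Pattern: one or more of a non-digit, then exactly 4 of a character in [m-p], then one or more of a digit; then whitespace, then optionally any character (captured); then zero or more of any character except [xy] (lazy), then the literal 'vs', then one or more of a digit (captured).
Matches: at [3:27] → 'yaopmp5889 2lrllvs610408'.
Each match is replaced using the text its own group 1 captured.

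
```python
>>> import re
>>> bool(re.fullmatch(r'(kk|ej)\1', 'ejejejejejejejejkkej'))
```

False

A backreference is literal: `\1` must see the identical characters the first group matched.
`fullmatch` succeeds only if the pattern covers the string from start to end.
Here the string isn't matched end-to-end, so the call returns None, and `bool(None)` is False.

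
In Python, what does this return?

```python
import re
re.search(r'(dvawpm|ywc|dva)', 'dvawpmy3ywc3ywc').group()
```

'dvawpm'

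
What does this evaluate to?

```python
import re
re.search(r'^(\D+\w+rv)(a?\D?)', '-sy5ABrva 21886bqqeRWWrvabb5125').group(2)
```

'a '

The pattern matches anchored at the start of the string; then one or more of a non-digit, then one or more of a word character, then the literal 'rv' (captured); then optionally a literal 'a', then optionally a non-digit (captured).
`re.search` scans for the first position where the pattern succeeds.
The match spans [0:10] → '-sy5ABrva '.
Captured: group 1 = '-sy5ABrv', group 2 = 'a '.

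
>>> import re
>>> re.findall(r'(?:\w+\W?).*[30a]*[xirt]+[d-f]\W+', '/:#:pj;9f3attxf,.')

['pj;9f3attxf,.']

No capturing groups, so `findall` returns the 1 full match string.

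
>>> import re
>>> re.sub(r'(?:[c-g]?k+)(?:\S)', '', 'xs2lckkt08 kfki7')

'xs2l08 7'

Pattern: optionally a character in [c-g], then one or more of a literal 'k' (non-capturing group); then a non-whitespace character (non-capturing group).
Matches: at [4:8] → 'ckkt'; at [11:13] → 'kf'; at [13:15] → 'ki'.
Every occurrence is swapped for ''.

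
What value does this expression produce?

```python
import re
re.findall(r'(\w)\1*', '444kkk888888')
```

['4', 'k', '8']

After group 1 captures some text, `\1` only succeeds where that same text appears again.
Walking the string: at [0:3] match '444', group 1 = '4'; at [3:6] match 'kkk', group 1 = 'k'; at [6:12] match '888888', group 1 = '8'.
Because there's exactly one group, `findall` drops the full match and keeps group 1 from each hit.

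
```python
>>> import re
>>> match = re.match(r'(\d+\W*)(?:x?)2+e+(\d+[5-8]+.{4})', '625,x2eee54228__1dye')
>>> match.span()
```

(0, 18)

Pattern: one or more of a digit, then zero or more of a non-word character (captured); then optionally a literal 'x' (non-capturing group); then one or more of a literal '2', then one or more of the literal 'e'; then one or more of a digit, then one or more of a character in [5-8], then exactly 4 of any character (captured).
`match` is anchored at position 0; if the pattern doesn't fit there, it returns None.
The match spans [0:18] → '625,x2eee54228__1d'.
Captured: group 1 = '625,', group 2 = '54228__1d'.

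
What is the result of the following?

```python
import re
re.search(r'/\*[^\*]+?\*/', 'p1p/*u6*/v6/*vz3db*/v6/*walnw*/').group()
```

'/*u6*/'

`re.search` tries every starting position until one works.
The match spans [3:9] → '/*u6*/'.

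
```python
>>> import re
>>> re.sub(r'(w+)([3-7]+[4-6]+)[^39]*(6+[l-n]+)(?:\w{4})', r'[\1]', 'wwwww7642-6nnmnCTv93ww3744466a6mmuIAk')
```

'[wwwww]3[ww]'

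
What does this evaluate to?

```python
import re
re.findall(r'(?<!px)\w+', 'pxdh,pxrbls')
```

['pxdh', 'pxrbls']

The negative lookahead/lookbehind blocks any match where the forbidden context is present.
Matches: at [0:4] → 'pxdh'; at [5:11] → 'pxrbls'.
With no groups in the pattern, `findall` gives back each whole match — 2 here.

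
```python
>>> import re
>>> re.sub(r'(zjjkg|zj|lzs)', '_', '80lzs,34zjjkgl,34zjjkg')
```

Branches in `(...|...)` are attempted left-to-right; the first branch that allows the whole pattern to succeed is taken.
Each match is replaced by '_'.

'80_,34_l,34_'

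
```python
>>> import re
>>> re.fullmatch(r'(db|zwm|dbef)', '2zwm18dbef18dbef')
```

None

`fullmatch` succeeds only if the pattern covers the string from start to end.
Here there's no way to consume every character, so the call returns None.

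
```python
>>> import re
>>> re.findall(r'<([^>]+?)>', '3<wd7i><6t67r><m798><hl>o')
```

Scanning left to right: at [1:7] match '<wd7i>', group 1 = 'wd7i'; at [7:14] match '<6t67r>', group 1 = '6t67r'; at [14:20] match '<m798>', group 1 = 'm798'; at [20:24] match '<hl>', group 1 = 'hl'.
With a single group, `findall` returns only what that group captured — 4 items.

['wd7i', '6t67r', 'm798', 'hl']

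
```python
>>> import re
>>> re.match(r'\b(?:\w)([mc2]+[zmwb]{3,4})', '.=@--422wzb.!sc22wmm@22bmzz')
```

This matches a word boundary (`\b`, zero-width); then a word character (non-capturing group); then one or more of one of [mc2], then 3 to 4 of one of [zmwb] (captured).
`re.match` won't scan ahead — the pattern has to work from the very first character.
Here the string doesn't start with a match, so the call returns None.

None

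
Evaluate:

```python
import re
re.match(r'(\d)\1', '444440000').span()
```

(0, 2)

After group 1 captures some text, `\1` only succeeds where that same text appears again.
`match` is anchored at position 0; if the pattern doesn't fit there, it returns None.
The match spans [0:2] → '44'.
Captured: group 1 = '4'.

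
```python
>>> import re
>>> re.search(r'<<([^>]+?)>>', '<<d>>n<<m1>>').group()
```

'<<d>>'

`search` walks the string left to right and returns the first match it finds.
The match spans [0:5] → '<<d>>'.
Captured: group 1 = 'd'.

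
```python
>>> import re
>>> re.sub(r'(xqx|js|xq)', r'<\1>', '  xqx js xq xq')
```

Branches in `(...|...)` are attempted left-to-right; the first branch that allows the whole pattern to succeed is taken.
Each match is replaced using the text its own group 1 captured.

'  <xqx> <js> <xq> <xq>'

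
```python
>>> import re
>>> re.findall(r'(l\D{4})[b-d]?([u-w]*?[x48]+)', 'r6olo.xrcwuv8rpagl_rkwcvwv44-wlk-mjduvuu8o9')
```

[('lo.xr', 'wuv8'), ('l_rkw', 'vwv44'), ('lk-mj', 'uvuu8')]

This matches a literal 'l', then exactly 4 of a non-digit (captured); then optionally a character in [b-d]; then zero or more of a character in [u-w] (lazy), then one or more of one of [x48] (captured).
Scanning left to right: at [3:13] match 'lo.xrcwuv8', groups = ('lo.xr', 'wuv8'); at [17:28] match 'l_rkwcvwv44', groups = ('l_rkw', 'vwv44'); at [30:41] match 'lk-mjduvuu8', groups = ('lk-mj', 'uvuu8').
Multiple groups make `findall` return tuples — one 2-tuple for each match.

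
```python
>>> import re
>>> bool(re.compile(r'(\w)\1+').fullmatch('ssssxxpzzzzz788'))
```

False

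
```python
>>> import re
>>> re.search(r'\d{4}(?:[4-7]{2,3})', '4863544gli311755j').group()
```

'4863544'

This matches exactly 4 of a digit; then 2 to 3 of a character in [4-7] (non-capturing group).
The match spans [0:7] → '4863544'.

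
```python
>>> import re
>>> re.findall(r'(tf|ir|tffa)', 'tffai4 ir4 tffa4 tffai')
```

['tf', 'ir', 'tf', 'tf']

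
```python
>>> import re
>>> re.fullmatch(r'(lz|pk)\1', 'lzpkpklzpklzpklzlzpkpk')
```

None

`re.fullmatch` is like wrapping the pattern in `^…$` (in single-line mode).
Here the string isn't matched end-to-end, so the call returns None.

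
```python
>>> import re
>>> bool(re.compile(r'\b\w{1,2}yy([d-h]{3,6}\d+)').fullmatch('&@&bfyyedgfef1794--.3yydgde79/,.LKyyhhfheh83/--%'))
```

False

The pattern matches a word boundary (`\b`, zero-width); then 1 to 2 of a word character, then the literal 'yy'; then 3 to 6 of a character in [d-h], then one or more of a digit (captured).
For `fullmatch`, every character of the input must be accounted for by the pattern.
Here there's no way to consume every character, so the call returns None, and `bool(None)` is False.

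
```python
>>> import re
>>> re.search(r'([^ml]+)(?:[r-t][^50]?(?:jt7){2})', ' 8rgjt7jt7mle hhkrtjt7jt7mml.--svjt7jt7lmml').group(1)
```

The match spans [0:10] → ' 8rgjt7jt7'.
Captured: group 1 = ' 8'.

' 8'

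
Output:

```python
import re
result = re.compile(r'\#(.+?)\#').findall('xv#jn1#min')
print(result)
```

One capturing group, so `findall` returns just the captured substring from the one match — 1 in all.

['jn1']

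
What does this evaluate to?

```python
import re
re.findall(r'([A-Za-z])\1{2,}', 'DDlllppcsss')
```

['l', 's']

`\1` has to match the exact text group 1 already captured.
Matches: at [2:5] match 'lll', group 1 = 'l'; at [8:11] match 'sss', group 1 = 's'.
One capturing group, so `findall` returns just the captured substring from each match — 2 in all.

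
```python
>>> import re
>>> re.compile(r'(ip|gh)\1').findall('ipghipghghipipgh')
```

['gh', 'ip']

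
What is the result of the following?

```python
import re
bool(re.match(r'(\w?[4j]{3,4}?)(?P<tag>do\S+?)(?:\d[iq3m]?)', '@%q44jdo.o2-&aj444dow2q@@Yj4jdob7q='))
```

False

`match` is anchored at position 0; if the pattern doesn't fit there, it returns None.
Here position 0 doesn't satisfy it, so the call returns None, and `bool(None)` is False.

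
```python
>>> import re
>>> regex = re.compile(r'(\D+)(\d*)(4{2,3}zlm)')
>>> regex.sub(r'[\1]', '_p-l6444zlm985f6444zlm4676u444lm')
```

This matches one or more of a non-digit (captured); then zero or more of a digit (captured); then 2 to 3 of the literal '4', then the literal 'zlm' (captured).
`\1` in the replacement pulls in group 1's text for each match.

'[_p-l]985[f]4676u444lm'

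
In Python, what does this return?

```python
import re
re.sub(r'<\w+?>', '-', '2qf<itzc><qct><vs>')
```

'2qf---'

Every occurrence is swapped for '-'.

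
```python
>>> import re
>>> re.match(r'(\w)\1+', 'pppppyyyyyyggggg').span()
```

(0, 5)

With `match`, the pattern is implicitly anchored at the beginning.
The match spans [0:5] → 'ppppp'.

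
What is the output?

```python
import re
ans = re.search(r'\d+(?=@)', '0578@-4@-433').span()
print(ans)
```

(0, 4)

Lookahead/lookbehind check context without consuming it, so the matched span excludes the asserted characters.
`re.search` tries every starting position until one works.
The match spans [0:4] → '0578'.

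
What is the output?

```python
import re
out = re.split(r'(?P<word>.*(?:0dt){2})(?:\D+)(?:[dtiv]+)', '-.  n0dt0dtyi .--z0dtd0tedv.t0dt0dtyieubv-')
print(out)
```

Because the pattern has a capturing group, `split` also inserts each captured text between the pieces.

['', '-.  n0dt0dtyi .--z0dtd0tedv.t0dt0dt', '-']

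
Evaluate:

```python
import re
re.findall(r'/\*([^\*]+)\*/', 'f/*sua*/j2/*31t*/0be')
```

['sua', '31t']

Matches: at [1:8] match '/*sua*/', group 1 = 'sua'; at [10:17] match '/*31t*/', group 1 = '31t'.
`findall` collects group 1 from each match (2 total).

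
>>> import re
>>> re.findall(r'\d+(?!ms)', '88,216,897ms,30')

['88', '216', '89', '30']

Because the assertion is negative and zero-width, positions next to the forbidden text are skipped.
`findall` yields the raw match text (4 of them) because the pattern has no groups.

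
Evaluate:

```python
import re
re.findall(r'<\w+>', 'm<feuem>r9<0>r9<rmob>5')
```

['<feuem>', '<0>', '<rmob>']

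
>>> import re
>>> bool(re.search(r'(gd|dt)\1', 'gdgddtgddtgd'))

True

`\1` has to match the exact text group 1 already captured.
`re.search` scans for the first position where the pattern succeeds.
The match spans [0:4] → 'gdgd'.
Captured: group 1 = 'gd'.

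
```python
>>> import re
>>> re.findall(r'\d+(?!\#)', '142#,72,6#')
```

['14', '72']

The negative lookahead/lookbehind blocks any match where the forbidden context is present.
Walking the string: at [0:2] → '14'; at [5:7] → '72'.
Since nothing is captured, `findall` lists the 2 matched substrings directly.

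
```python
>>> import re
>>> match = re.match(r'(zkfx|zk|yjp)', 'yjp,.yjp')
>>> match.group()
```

'yjp'

`re.match` won't scan ahead — the pattern has to work from the very first character.
The match spans [0:3] → 'yjp'.
Captured: group 1 = 'yjp'.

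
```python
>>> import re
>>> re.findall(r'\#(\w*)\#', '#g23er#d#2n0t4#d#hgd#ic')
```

Scanning left to right: at [0:7] match '#g23er#', group 1 = 'g23er'; at [8:15] match '#2n0t4#', group 1 = '2n0t4'; at [16:21] match '#hgd#', group 1 = 'hgd'.
Because there's exactly one group, `findall` drops the full match and keeps group 1 from each hit.

['g23er', '2n0t4', 'hgd']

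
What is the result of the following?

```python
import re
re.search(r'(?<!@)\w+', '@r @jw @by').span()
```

(5, 6)

`(?!…)`/`(?<!…)` only lets a position through if the neighbouring text does NOT match; no characters are consumed.
The match spans [5:6] → 'w'.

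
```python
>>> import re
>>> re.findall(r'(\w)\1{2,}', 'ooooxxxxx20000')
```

['o', 'x', '0']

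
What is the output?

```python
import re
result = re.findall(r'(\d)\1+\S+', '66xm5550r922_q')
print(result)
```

['6']

The backreference `\1` re-matches whatever the first group consumed, character for character.
Walking the string: at [0:14] match '66xm5550r922_q', group 1 = '6'.
`findall` collects group 1 from the one match (1 total).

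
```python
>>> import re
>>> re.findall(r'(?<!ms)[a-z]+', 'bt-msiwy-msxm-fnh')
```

['bt', 'msiwy', 'msxm', 'fnh']

`(?!…)`/`(?<!…)` only lets a position through if the neighbouring text does NOT match; no characters are consumed.
With no groups in the pattern, `findall` gives back each whole match — 4 here.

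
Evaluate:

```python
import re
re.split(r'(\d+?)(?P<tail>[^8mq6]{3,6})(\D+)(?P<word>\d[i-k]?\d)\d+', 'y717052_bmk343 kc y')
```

With the lazy modifier that quantifier settles for the fewest repetitions that let the rest of the pattern succeed (the atoms after it are unaffected and can still be greedy).
The group in the pattern means `split` returns the separators' captures alongside the pieces.

['y', '7', '17052_', 'bmk', '34', ' kc y']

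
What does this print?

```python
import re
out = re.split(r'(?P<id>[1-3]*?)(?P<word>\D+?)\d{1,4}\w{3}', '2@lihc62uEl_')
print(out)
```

['', '2', '@lihc', '_']

The pattern matches zero or more of a character in [1-3] (lazy) (captured as 'id'); then one or more of a non-digit (lazy) (captured as 'word'); then 1 to 4 of a digit, then exactly 3 of a word character.
Matches to split on: at [0:11] → '2@lihc62uEl'.
Because the pattern has a capturing group, `split` also inserts each captured text between the pieces.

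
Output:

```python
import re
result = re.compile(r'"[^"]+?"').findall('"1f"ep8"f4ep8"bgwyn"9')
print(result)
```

['"1f"', '"f4ep8"']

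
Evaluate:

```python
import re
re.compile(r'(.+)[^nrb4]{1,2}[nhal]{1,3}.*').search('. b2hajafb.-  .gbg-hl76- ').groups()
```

('. b2hajafb.-  .gbg-',)

The match spans [0:25] → '. b2hajafb.-  .gbg-hl76- '.
Captured: group 1 = '. b2hajafb.-  .gbg-'.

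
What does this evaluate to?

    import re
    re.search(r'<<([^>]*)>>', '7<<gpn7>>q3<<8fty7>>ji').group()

'<<gpn7>>'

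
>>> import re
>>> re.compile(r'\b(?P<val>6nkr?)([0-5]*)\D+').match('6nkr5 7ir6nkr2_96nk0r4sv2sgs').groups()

The pattern matches a word boundary (`\b`, zero-width); then the literal '6nk', then optionally a literal 'r' (captured as 'val'); then zero or more of a character in [0-5] (captured); then one or more of a non-digit.
`re.match` won't scan ahead — the pattern has to work from the very first character.
The match spans [0:6] → '6nkr5 '.
Captured: group 1 = '6nkr', group 2 = '5'.

('6nkr', '5')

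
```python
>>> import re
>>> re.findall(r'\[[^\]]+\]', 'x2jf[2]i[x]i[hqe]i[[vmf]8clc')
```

['[2]', '[x]', '[hqe]', '[[vmf]']

Since nothing is captured, `findall` lists the 4 matched substrings directly.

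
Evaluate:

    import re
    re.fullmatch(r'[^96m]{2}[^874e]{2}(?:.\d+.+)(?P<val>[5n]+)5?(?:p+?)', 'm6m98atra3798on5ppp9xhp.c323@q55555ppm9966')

For `fullmatch`, every character of the input must be accounted for by the pattern.
Here the string isn't matched end-to-end, so the call returns None.

None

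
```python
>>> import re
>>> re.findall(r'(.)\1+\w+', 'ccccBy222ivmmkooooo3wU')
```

`\1` is not a pattern — it's the concrete string captured by group 1, re-applied verbatim.
Walking the string: at [0:22] match 'ccccBy222ivmmkooooo3wU', group 1 = 'c'.
With a single group, `findall` returns only what that group captured — 1 item.

['c']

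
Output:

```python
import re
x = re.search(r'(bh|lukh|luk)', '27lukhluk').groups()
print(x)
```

Alternation isn't longest-match — the leftmost alternative that fits at this position is chosen.
`search` walks the string left to right and returns the first match it finds.
The match spans [2:6] → 'lukh'.
Captured: group 1 = 'lukh'.

('lukh',)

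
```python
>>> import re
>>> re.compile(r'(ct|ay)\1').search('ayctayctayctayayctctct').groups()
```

The match spans [12:16] → 'ayay'.
Captured: group 1 = 'ay'.

('ay',)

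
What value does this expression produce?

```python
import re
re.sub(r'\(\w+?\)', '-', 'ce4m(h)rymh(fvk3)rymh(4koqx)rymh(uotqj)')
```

'ce4m-rymh-rymh-rymh-'

Every occurrence is swapped for '-'.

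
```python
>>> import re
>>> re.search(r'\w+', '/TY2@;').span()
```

The match spans [1:4] → 'TY2'.

(1, 4)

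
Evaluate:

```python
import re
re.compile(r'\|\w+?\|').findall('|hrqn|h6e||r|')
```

Matches: at [0:6] → '|hrqn|'; at [10:13] → '|r|'.
No capturing groups, so `findall` returns the 2 full match strings.

['|hrqn|', '|r|']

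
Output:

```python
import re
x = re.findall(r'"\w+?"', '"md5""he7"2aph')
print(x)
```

['"md5"', '"he7"']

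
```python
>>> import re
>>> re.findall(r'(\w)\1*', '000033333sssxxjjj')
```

After group 1 captures some text, `\1` only succeeds where that same text appears again.
`findall` collects group 1 from each match (5 total).

['0', '3', 's', 'x', 'j']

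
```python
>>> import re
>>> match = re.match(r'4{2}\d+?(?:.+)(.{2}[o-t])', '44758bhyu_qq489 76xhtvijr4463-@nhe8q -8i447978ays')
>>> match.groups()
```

('ays',)

The pattern matches exactly 2 of the literal '4', then one or more of a digit (lazy); then one or more of any character (non-capturing group); then exactly 2 of any character, then a character in [o-t] (captured).
`match` is anchored at position 0; if the pattern doesn't fit there, it returns None.
The match spans [0:49] → '44758bhyu_qq489 76xhtvijr4463-@nhe8q -8i447978ays'.
Captured: group 1 = 'ays'.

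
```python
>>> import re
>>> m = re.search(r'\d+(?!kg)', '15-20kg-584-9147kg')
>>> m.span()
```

(0, 2)

`(?!…)`/`(?<!…)` only lets a position through if the neighbouring text does NOT match; no characters are consumed.
`re.search` scans for the first position where the pattern succeeds.
The match spans [0:2] → '15'.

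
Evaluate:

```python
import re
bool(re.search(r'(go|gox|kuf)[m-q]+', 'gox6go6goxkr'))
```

False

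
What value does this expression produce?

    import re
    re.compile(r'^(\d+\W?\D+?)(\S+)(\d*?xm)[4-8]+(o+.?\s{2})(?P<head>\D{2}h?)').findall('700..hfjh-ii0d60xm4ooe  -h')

A non-greedy quantifier consumes as few characters as it can — just enough that the remainder of the pattern still matches from where it stops; whatever follows it matches normally.
5 groups means the one result is a tuple of 5 captured strings — 1 here.

[('700..', 'hfjh-ii0d60', 'xm', 'ooe  ', '-h')]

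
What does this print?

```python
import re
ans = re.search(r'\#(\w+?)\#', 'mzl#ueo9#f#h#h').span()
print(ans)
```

(3, 9)

The match spans [3:9] → '#ueo9#'.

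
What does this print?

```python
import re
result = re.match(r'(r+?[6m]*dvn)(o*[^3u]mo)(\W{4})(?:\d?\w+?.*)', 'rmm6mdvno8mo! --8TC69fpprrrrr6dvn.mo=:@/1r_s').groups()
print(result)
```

The pattern matches one or more of a literal 'r' (lazy), then zero or more of one of [6m], then the literal 'dvn' (captured); then zero or more of the literal 'o', then any character except [3u], then the literal 'mo' (captured); then exactly 4 of a non-word character (captured); then optionally a digit, then one or more of a word character (lazy), then zero or more of any character (non-capturing group).
`re.match` only tries the pattern at the start of the string.
The match spans [0:44] → 'rmm6mdvno8mo! --8TC69fpprrrrr6dvn.mo=:@/1r_s'.
Captured: group 1 = 'rmm6mdvn', group 2 = 'o8mo', group 3 = '! --'.

('rmm6mdvn', 'o8mo', '! --')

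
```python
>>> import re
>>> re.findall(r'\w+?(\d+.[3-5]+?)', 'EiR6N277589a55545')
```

With the lazy modifier that quantifier settles for the fewest repetitions that let the rest of the pattern succeed (the atoms after it are unaffected and can still be greedy).
`findall` collects group 1 from each match (2 total).

['277589a5', '545']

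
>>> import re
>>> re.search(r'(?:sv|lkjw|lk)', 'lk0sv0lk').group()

'lk'

`re.search` scans for the first position where the pattern succeeds.
The match spans [0:2] → 'lk'.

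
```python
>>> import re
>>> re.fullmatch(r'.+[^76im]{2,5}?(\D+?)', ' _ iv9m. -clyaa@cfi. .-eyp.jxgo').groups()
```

('o',)

The match spans [0:31] → ' _ iv9m. -clyaa@cfi. .-eyp.jxgo'.
Captured: group 1 = 'o'.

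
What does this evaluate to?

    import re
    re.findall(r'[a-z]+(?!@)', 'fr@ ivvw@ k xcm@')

['f', 'ivv', 'k', 'xc']

`(?!…)`/`(?<!…)` only lets a position through if the neighbouring text does NOT match; no characters are consumed.
Walking the string: at [0:1] → 'f'; at [4:7] → 'ivv'; at [10:11] → 'k'; at [12:14] → 'xc'.
With no groups in the pattern, `findall` gives back each whole match — 4 here.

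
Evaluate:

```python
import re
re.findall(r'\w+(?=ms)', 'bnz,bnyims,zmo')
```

The lookaround is zero-width — it requires the adjacent text to match without consuming it, so the asserted text isn't part of the match.
With no groups in the pattern, `findall` gives back each whole match — 1 here.

['bnyi']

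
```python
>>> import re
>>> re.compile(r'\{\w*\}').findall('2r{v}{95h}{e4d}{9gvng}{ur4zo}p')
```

Matches: at [2:5] → '{v}'; at [5:10] → '{95h}'; at [10:15] → '{e4d}'; at [15:22] → '{9gvng}'; at [22:29] → '{ur4zo}'.
With no groups in the pattern, `findall` gives back each whole match — 5 here.

['{v}', '{95h}', '{e4d}', '{9gvng}', '{ur4zo}']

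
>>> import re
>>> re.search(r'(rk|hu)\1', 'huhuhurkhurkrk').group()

A backreference is literal: `\1` must see the identical characters the first group matched.
`search` walks the string left to right and returns the first match it finds.
The match spans [0:4] → 'huhu'.
Captured: group 1 = 'hu'.

'huhu'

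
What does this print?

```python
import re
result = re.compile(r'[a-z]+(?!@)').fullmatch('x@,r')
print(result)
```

None

The negative lookahead/lookbehind blocks any match where the forbidden context is present.
For `fullmatch`, every character of the input must be accounted for by the pattern.
Here the string isn't matched end-to-end, so the call returns None.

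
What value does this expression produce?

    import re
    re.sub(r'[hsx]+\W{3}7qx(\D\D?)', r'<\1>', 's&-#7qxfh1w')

'<fh>1w'

The pattern matches one or more of one of [hsx]; then exactly 3 of a non-word character, then the literal '7qx'; then a non-digit, then optionally a non-digit (captured).
Matches: at [0:9] → 's&-#7qxfh'.
Each match is replaced using the text its own group 1 captured.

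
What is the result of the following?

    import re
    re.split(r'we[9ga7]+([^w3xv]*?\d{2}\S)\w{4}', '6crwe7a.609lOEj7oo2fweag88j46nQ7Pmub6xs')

This matches the literal 'we', then one or more of one of [9ga7]; then zero or more of any character except [w3xv] (lazy), then exactly 2 of a digit, then a non-whitespace character (captured); then exactly 4 of a word character.
Because the quantifier is non-greedy, it stops expanding at the earliest point where the rest of the pattern can succeed.
Matches to split on: at [3:15] → 'we7a.609lOEj'; at [20:31] → 'weag88j46nQ'.
The group in the pattern means `split` returns the separators' captures alongside the pieces.

['6cr', '.609', '7oo2f', '88j', '7Pmub6xs']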